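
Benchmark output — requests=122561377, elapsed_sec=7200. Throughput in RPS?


Formula: throughput = requests / seconds
throughput = 122561377 / 7200
throughput = 17022.41 requests/second

17022.41 requests/second


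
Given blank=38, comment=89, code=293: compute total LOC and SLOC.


Total LOC = blank + comment + code
Total LOC = 38 + 89 + 293 = 420
SLOC (source only) = code = 293

Total LOC: 420, SLOC: 293


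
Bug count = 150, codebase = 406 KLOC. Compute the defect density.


Defect density = defects / KLOC
Defect density = 150 / 406
Defect density = 0.369 defects/KLOC

0.369 defects/KLOC


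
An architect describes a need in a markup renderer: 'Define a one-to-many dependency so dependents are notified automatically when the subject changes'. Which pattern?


This matches the Observer pattern

Observer


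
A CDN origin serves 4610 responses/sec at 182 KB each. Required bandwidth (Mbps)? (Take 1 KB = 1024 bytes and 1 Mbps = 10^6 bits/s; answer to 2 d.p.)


Formula: Mbps = payload_bytes * RPS * 8 / 1e6
Payload per request = 182 KB = 182 * 1024 = 186368 bytes
Total bytes/sec = 186368 * 4610 = 859156480
Total bits/sec = 859156480 * 8 = 6873251840
Mbps = 6873251840 / 1e6 = 6873.25

6873.25 Mbps


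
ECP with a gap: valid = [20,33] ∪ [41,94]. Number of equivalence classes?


Valid ranges: [20,33] and [41,94]
Class 1: x < 20 — invalid
Class 2: 20 ≤ x ≤ 33 — valid
Class 3: 33 < x < 41 — invalid (gap between ranges)
Class 4: 41 ≤ x ≤ 94 — valid
Class 5: x > 94 — invalid
Total equivalence classes: 5

5 equivalence classes


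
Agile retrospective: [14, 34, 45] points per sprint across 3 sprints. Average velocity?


Formula: Avg velocity = Total points / Number of sprints
Points: [14, 34, 45]
Sum = 14 + 34 + 45 = 93
Avg velocity = 93 / 3 = 31.0 points/sprint

31.0 points/sprint


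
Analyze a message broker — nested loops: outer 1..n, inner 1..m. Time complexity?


Reasoning: product of independent bounds
Complexity: O(n*m)

O(n*m)


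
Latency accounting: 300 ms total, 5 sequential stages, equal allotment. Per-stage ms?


Formula: per_stage = total_budget / stages
per_stage = 300 / 5
per_stage = 60.0 ms

60.0 ms


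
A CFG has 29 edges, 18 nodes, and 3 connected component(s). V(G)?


Formula: V(G) = E - N + 2P
V(G) = 29 - 18 + 2*3
V(G) = 11 + 6
V(G) = 17

17


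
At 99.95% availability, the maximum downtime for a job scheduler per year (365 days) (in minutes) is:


Formula: allowed downtime = period * (100 - SLA) / 100
Period (year (365 days)) = 525600 minutes
Unavailability fraction = (100 - 99.95) / 100
Allowed downtime = 525600 * (100 - 99.95) / 100
Allowed downtime = 262.8 minutes

262.8 minutes


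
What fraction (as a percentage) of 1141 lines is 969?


Coverage = covered / total * 100
Coverage = 969 / 1141 * 100
Coverage = 84.93%

84.93%


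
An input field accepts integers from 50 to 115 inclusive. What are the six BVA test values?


Range: [50, 115]
Boundaries: just below min, min, min+1, max-1, max, just above max
Values: [49, 50, 51, 114, 115, 116]

[49, 50, 51, 114, 115, 116]


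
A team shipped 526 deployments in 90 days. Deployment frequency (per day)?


Formula: deployments per day = releases / days
= 526 / 90
= 5.844 deploys/day
(equivalently, 40.91 deploys/week)

5.844 deploys/day


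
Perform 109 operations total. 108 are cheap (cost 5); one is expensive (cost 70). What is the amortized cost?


Formula: Amortized cost = Total cost / Operations
Total cost = (108 * 5) + (1 * 70)
Total cost = 540 + 70 = 610
Amortized = 610 / 109 = 5.5963

5.5963


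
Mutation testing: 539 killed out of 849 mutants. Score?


Mutation score = killed / total * 100
Mutation score = 539 / 849 * 100
Mutation score = 63.49%

63.49%


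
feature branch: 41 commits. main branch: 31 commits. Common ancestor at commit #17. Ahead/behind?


Common ancestor: commit #17
feature commits after divergence: 41 - 17 = 24
main commits after divergence: 31 - 17 = 14
feature is 24 commits ahead of main
main is 14 commits ahead of feature

feature ahead: 24, main ahead: 14


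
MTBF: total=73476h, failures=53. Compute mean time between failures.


Formula: MTBF = Total operating time / Number of failures
MTBF = 73476 / 53
MTBF = 1386.34 hours

1386.34 hours


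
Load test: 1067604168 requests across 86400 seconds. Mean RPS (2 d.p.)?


Formula: throughput = requests / seconds
throughput = 1067604168 / 86400
throughput = 12356.53 requests/second

12356.53 requests/second


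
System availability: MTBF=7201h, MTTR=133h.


Availability = MTBF / (MTBF + MTTR)
Availability = 7201 / (7201 + 133)
Availability = 7201 / 7334
Availability = 98.1865%

98.1865%


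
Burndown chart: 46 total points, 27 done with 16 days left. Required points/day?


Formula: Required rate = Remaining points / Days left
Remaining = 46 - 27 = 19 points
Required rate = 19 / 16 = 1.19 points/day

1.19 points/day


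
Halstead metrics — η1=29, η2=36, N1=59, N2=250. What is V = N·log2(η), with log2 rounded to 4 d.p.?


Formula: V = N * log2(η), where N = N1 + N2 and η = η1 + η2
η = 29 + 36 = 65
N = 59 + 250 = 309
log2(65) ≈ 6.0224
V = 309 * 6.0224 = 1860.92

1860.92


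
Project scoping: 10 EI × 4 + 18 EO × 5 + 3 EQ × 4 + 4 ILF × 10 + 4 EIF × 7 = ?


UFP = EI*4 + EO*5 + EQ*4 + ILF*10 + EIF*7
UFP = 10*4 + 18*5 + 3*4 + 4*10 + 4*7
UFP = 40 + 90 + 12 + 40 + 28
UFP = 210

210


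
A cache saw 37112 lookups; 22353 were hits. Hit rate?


Formula: hit rate = hits / (hits + misses) * 100
hit rate = 22353 / (22353 + 14759) * 100
hit rate = 22353 / 37112 * 100
hit rate = 60.23%

60.23%


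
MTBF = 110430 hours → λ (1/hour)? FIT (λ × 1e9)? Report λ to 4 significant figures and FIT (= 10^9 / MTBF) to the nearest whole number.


Formula: λ = 1 / MTBF; FIT = λ × 1e9 = 1e9 / MTBF
λ = 1 / 110430 ≈ 9.056e-06 failures/hour
FIT = 1e9 / 110430 ≈ 9056 failures per 1e9 hours (nearest whole number)

λ = 9.056e-06 /h, FIT = 9056


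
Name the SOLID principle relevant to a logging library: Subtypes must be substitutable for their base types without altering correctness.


This describes the Liskov Substitution Principle (LSP)

Liskov Substitution Principle (LSP)


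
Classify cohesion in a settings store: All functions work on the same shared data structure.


Reasoning: Functions share data
Type: Communicational cohesion

Communicational cohesion


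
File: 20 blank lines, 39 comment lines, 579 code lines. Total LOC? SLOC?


Total LOC = blank + comment + code
Total LOC = 20 + 39 + 579 = 638
SLOC (source only) = code = 579

Total LOC: 638, SLOC: 579


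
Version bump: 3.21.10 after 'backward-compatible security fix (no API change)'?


Current: 3.21.10
Change category: 'backward-compatible security fix (no API change)' → patch bump
SemVer rule: patch bump → increment PATCH (MAJOR and MINOR unchanged)
New: 3.21.11

3.21.11


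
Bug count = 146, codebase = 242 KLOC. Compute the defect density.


Defect density = defects / KLOC
Defect density = 146 / 242
Defect density = 0.603 defects/KLOC

0.603 defects/KLOC


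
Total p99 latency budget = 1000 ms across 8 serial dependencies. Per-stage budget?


Formula: per_stage = total_budget / stages
per_stage = 1000 / 8
per_stage = 125.0 ms

125.0 ms


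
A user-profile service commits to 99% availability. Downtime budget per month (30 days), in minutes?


Formula: allowed downtime = period * (100 - SLA) / 100
Period (month (30 days)) = 43200 minutes
Unavailability fraction = (100 - 99.0) / 100
Allowed downtime = 43200 * (100 - 99.0) / 100
Allowed downtime = 432.0 minutes

432.0 minutes


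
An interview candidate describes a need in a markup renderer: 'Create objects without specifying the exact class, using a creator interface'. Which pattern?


This matches the Factory Method pattern

Factory Method


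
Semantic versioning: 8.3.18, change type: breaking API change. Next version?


Current: 8.3.18
Change category: 'breaking API change' → major bump
SemVer rule: major bump → increment MAJOR, reset MINOR and PATCH to 0
New: 9.0.0

9.0.0


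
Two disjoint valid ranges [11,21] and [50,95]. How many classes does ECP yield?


Valid ranges: [11,21] and [50,95]
Class 1: x < 11 — invalid
Class 2: 11 ≤ x ≤ 21 — valid
Class 3: 21 < x < 50 — invalid (gap between ranges)
Class 4: 50 ≤ x ≤ 95 — valid
Class 5: x > 95 — invalid
Total equivalence classes: 5

5 equivalence classes


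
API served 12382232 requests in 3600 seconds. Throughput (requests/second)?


Formula: throughput = requests / seconds
throughput = 12382232 / 3600
throughput = 3439.51 requests/second

3439.51 requests/second


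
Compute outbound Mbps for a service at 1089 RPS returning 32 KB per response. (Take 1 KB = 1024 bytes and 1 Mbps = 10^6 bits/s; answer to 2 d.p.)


Formula: Mbps = payload_bytes * RPS * 8 / 1e6
Payload per request = 32 KB = 32 * 1024 = 32768 bytes
Total bytes/sec = 32768 * 1089 = 35684352
Total bits/sec = 35684352 * 8 = 285474816
Mbps = 285474816 / 1e6 = 285.47

285.47 Mbps


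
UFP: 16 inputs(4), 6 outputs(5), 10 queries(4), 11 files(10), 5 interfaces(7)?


UFP = EI*4 + EO*5 + EQ*4 + ILF*10 + EIF*7
UFP = 16*4 + 6*5 + 10*4 + 11*10 + 5*7
UFP = 64 + 30 + 40 + 110 + 35
UFP = 279

279


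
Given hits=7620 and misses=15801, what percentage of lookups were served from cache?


Formula: hit rate = hits / (hits + misses) * 100
hit rate = 7620 / (7620 + 15801) * 100
hit rate = 7620 / 23421 * 100
hit rate = 32.53%

32.53%


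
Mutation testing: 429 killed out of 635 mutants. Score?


Mutation score = killed / total * 100
Mutation score = 429 / 635 * 100
Mutation score = 67.56%

67.56%


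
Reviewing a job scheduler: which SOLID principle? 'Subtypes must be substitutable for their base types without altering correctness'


This describes the Liskov Substitution Principle (LSP)

Liskov Substitution Principle (LSP)


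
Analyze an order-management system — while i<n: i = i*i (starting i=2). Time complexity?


Reasoning: squaring drives double-exponential growth; iterations ~ log log n
Complexity: O(log log n)

O(log log n)


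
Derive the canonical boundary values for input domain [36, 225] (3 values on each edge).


Range: [36, 225]
Boundaries: just below min, min, min+1, max-1, max, just above max
Values: [35, 36, 37, 224, 225, 226]

[35, 36, 37, 224, 225, 226]


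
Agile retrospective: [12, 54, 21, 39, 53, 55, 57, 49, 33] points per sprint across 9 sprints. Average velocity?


Formula: Avg velocity = Total points / Number of sprints
Points: [12, 54, 21, 39, 53, 55, 57, 49, 33]
Sum = 12 + 54 + 21 + 39 + 53 + 55 + 57 + 49 + 33 = 373
Avg velocity = 373 / 9 = 41.44 points/sprint

41.44 points/sprint


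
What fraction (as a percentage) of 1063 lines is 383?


Coverage = covered / total * 100
Coverage = 383 / 1063 * 100
Coverage = 36.03%

36.03%


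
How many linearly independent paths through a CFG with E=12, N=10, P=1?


Formula: V(G) = E - N + 2P
V(G) = 12 - 10 + 2*1
V(G) = 2 + 2
V(G) = 4

4


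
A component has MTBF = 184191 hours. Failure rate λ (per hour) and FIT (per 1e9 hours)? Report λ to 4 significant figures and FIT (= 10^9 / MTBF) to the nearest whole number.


Formula: λ = 1 / MTBF; FIT = λ × 1e9 = 1e9 / MTBF
λ = 1 / 184191 ≈ 5.429e-06 failures/hour
FIT = 1e9 / 184191 ≈ 5429 failures per 1e9 hours (nearest whole number)

λ = 5.429e-06 /h, FIT = 5429


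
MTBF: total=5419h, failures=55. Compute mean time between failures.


Formula: MTBF = Total operating time / Number of failures
MTBF = 5419 / 55
MTBF = 98.53 hours

98.53 hours


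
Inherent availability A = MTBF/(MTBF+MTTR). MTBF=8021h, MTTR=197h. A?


Availability = MTBF / (MTBF + MTTR)
Availability = 8021 / (8021 + 197)
Availability = 8021 / 8218
Availability = 97.6028%

97.6028%


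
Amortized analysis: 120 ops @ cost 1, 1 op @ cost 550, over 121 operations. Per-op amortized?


Formula: Amortized cost = Total cost / Operations
Total cost = (120 * 1) + (1 * 550)
Total cost = 120 + 550 = 670
Amortized = 670 / 121 = 5.5372

5.5372


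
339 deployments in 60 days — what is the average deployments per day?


Formula: deployments per day = releases / days
= 339 / 60
= 5.65 deploys/day
(equivalently, 39.55 deploys/week)

5.65 deploys/day


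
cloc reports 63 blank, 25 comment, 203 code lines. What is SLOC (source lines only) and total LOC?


Total LOC = blank + comment + code
Total LOC = 63 + 25 + 203 = 291
SLOC (source only) = code = 203

Total LOC: 291, SLOC: 203


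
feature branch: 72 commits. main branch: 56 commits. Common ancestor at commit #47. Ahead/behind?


Common ancestor: commit #47
feature commits after divergence: 72 - 47 = 25
main commits after divergence: 56 - 47 = 9
feature is 25 commits ahead of main
main is 9 commits ahead of feature

feature ahead: 25, main ahead: 9


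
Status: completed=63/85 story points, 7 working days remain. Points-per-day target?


Formula: Required rate = Remaining points / Days left
Remaining = 85 - 63 = 22 points
Required rate = 22 / 7 = 3.14 points/day

3.14 points/day


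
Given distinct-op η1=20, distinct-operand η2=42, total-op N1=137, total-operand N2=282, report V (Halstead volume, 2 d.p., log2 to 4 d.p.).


Formula: V = N * log2(η), where N = N1 + N2 and η = η1 + η2
η = 20 + 42 = 62
N = 137 + 282 = 419
log2(62) ≈ 5.9542
V = 419 * 5.9542 = 2494.81

2494.81


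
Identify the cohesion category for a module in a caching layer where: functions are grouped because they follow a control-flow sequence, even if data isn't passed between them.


Reasoning: Grouped by order of execution within a routine, not by data flow
Type: Procedural cohesion

Procedural cohesion


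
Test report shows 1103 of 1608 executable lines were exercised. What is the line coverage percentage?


Coverage = covered / total * 100
Coverage = 1103 / 1608 * 100
Coverage = 68.59%

68.59%


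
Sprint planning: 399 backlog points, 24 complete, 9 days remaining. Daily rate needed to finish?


Formula: Required rate = Remaining points / Days left
Remaining = 399 - 24 = 375 points
Required rate = 375 / 9 = 41.67 points/day

41.67 points/day


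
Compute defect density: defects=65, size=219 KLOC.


Defect density = defects / KLOC
Defect density = 65 / 219
Defect density = 0.297 defects/KLOC

0.297 defects/KLOC


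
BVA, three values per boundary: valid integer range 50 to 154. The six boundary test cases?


Range: [50, 154]
Boundaries: just below min, min, min+1, max-1, max, just above max
Values: [49, 50, 51, 153, 154, 155]

[49, 50, 51, 153, 154, 155]


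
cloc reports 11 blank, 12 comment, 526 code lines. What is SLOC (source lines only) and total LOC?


Total LOC = blank + comment + code
Total LOC = 11 + 12 + 526 = 549
SLOC (source only) = code = 526

Total LOC: 549, SLOC: 526


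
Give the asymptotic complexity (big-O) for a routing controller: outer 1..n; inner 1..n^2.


Reasoning: n times n^2
Complexity: O(n^3)

O(n^3)


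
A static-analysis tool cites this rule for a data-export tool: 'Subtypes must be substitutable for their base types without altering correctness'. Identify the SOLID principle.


This describes the Liskov Substitution Principle (LSP)

Liskov Substitution Principle (LSP)


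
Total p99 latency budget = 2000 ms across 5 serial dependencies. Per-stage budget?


Formula: per_stage = total_budget / stages
per_stage = 2000 / 5
per_stage = 400.0 ms

400.0 ms


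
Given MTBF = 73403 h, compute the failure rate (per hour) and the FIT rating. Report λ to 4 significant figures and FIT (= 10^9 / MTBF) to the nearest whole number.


Formula: λ = 1 / MTBF; FIT = λ × 1e9 = 1e9 / MTBF
λ = 1 / 73403 ≈ 1.362e-05 failures/hour
FIT = 1e9 / 73403 ≈ 13623 failures per 1e9 hours (nearest whole number)

λ = 1.362e-05 /h, FIT = 13623


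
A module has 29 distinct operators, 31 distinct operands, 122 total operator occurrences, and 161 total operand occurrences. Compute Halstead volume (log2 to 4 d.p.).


Formula: V = N * log2(η), where N = N1 + N2 and η = η1 + η2
η = 29 + 31 = 60
N = 122 + 161 = 283
log2(60) ≈ 5.9069
V = 283 * 5.9069 = 1671.65

1671.65


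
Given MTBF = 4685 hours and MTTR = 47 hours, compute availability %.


Availability = MTBF / (MTBF + MTTR)
Availability = 4685 / (4685 + 47)
Availability = 4685 / 4732
Availability = 99.0068%

99.0068%


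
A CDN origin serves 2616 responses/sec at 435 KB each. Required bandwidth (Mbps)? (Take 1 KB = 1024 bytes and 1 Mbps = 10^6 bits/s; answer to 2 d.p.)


Formula: Mbps = payload_bytes * RPS * 8 / 1e6
Payload per request = 435 KB = 435 * 1024 = 445440 bytes
Total bytes/sec = 445440 * 2616 = 1165271040
Total bits/sec = 1165271040 * 8 = 9322168320
Mbps = 9322168320 / 1e6 = 9322.17

9322.17 Mbps


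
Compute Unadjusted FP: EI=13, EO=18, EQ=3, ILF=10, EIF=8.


UFP = EI*4 + EO*5 + EQ*4 + ILF*10 + EIF*7
UFP = 13*4 + 18*5 + 3*4 + 10*10 + 8*7
UFP = 52 + 90 + 12 + 100 + 56
UFP = 310

310


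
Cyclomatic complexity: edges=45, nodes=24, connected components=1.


Formula: V(G) = E - N + 2P
V(G) = 45 - 24 + 2*1
V(G) = 21 + 2
V(G) = 23

23


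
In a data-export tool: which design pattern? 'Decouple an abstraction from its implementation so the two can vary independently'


This matches the Bridge pattern

Bridge


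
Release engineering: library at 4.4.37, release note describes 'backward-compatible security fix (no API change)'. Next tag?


Current: 4.4.37
Change category: 'backward-compatible security fix (no API change)' → patch bump
SemVer rule: patch bump → increment PATCH (MAJOR and MINOR unchanged)
New: 4.4.38

4.4.38


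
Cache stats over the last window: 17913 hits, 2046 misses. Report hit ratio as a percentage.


Formula: hit rate = hits / (hits + misses) * 100
hit rate = 17913 / (17913 + 2046) * 100
hit rate = 17913 / 19959 * 100
hit rate = 89.75%

89.75%


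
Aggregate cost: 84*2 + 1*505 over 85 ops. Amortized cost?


Formula: Amortized cost = Total cost / Operations
Total cost = (84 * 2) + (1 * 505)
Total cost = 168 + 505 = 673
Amortized = 673 / 85 = 7.9176

7.9176


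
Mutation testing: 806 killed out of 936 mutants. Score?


Mutation score = killed / total * 100
Mutation score = 806 / 936 * 100
Mutation score = 86.11%

86.11%


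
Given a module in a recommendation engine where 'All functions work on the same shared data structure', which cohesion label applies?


Reasoning: Functions share data
Type: Communicational cohesion

Communicational cohesion


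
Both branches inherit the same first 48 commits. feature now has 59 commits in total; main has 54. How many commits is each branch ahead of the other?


Common ancestor: commit #48
feature commits after divergence: 59 - 48 = 11
main commits after divergence: 54 - 48 = 6
feature is 11 commits ahead of main
main is 6 commits ahead of feature

feature ahead: 11, main ahead: 6


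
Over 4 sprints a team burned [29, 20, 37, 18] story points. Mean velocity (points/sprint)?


Formula: Avg velocity = Total points / Number of sprints
Points: [29, 20, 37, 18]
Sum = 29 + 20 + 37 + 18 = 104
Avg velocity = 104 / 4 = 26.0 points/sprint

26.0 points/sprint


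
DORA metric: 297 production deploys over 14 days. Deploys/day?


Formula: deployments per day = releases / days
= 297 / 14
= 21.214 deploys/day
(equivalently, 148.5 deploys/week)

21.214 deploys/day


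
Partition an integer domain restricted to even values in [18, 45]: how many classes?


Constraint: even integers in [18, 45]
Class 1: x < 18 — out-of-range invalid
Class 2: x in [18,45] but odd — wrong type invalid
Class 3: x in [18,45] and even — valid
Class 4: x > 45 — out-of-range invalid
Total equivalence classes: 4

4 equivalence classes


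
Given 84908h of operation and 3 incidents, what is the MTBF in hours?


Formula: MTBF = Total operating time / Number of failures
MTBF = 84908 / 3
MTBF = 28302.67 hours

28302.67 hours


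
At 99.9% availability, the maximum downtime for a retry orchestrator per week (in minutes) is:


Formula: allowed downtime = period * (100 - SLA) / 100
Period (week) = 10080 minutes
Unavailability fraction = (100 - 99.9) / 100
Allowed downtime = 10080 * (100 - 99.9) / 100
Allowed downtime = 10.08 minutes

10.08 minutes


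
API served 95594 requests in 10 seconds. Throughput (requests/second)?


Formula: throughput = requests / seconds
throughput = 95594 / 10
throughput = 9559.4 requests/second

9559.4 requests/second


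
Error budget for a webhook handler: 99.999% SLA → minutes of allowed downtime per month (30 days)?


Formula: allowed downtime = period * (100 - SLA) / 100
Period (month (30 days)) = 43200 minutes
Unavailability fraction = (100 - 99.999) / 100
Allowed downtime = 43200 * (100 - 99.999) / 100
Allowed downtime = 0.432 minutes

0.432 minutes


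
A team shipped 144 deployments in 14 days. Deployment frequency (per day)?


Formula: deployments per day = releases / days
= 144 / 14
= 10.286 deploys/day
(equivalently, 72.0 deploys/week)

10.286 deploys/day


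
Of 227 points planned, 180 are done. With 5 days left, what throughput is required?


Formula: Required rate = Remaining points / Days left
Remaining = 227 - 180 = 47 points
Required rate = 47 / 5 = 9.4 points/day

9.4 points/day


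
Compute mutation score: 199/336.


Mutation score = killed / total * 100
Mutation score = 199 / 336 * 100
Mutation score = 59.23%

59.23%


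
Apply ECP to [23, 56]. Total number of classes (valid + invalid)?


Valid range: [23, 56]
Class 1: x < 23 — invalid
Class 2: 23 ≤ x ≤ 56 — valid
Class 3: x > 56 — invalid
Total equivalence classes: 3

3 equivalence classes


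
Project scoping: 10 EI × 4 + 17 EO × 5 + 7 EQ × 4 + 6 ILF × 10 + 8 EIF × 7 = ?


UFP = EI*4 + EO*5 + EQ*4 + ILF*10 + EIF*7
UFP = 10*4 + 17*5 + 7*4 + 6*10 + 8*7
UFP = 40 + 85 + 28 + 60 + 56
UFP = 269

269


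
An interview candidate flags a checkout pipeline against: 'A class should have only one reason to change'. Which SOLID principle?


This describes the Single Responsibility Principle (SRP)

Single Responsibility Principle (SRP)


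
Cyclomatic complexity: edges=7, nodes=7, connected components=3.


Formula: V(G) = E - N + 2P
V(G) = 7 - 7 + 2*3
V(G) = 0 + 6
V(G) = 6

6


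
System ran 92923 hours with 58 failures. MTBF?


Formula: MTBF = Total operating time / Number of failures
MTBF = 92923 / 58
MTBF = 1602.12 hours

1602.12 hours


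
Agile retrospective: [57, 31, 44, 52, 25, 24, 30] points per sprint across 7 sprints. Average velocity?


Formula: Avg velocity = Total points / Number of sprints
Points: [57, 31, 44, 52, 25, 24, 30]
Sum = 57 + 31 + 44 + 52 + 25 + 24 + 30 = 263
Avg velocity = 263 / 7 = 37.57 points/sprint

37.57 points/sprint


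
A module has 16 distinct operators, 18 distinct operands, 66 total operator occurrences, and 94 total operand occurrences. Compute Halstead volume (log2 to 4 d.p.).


Formula: V = N * log2(η), where N = N1 + N2 and η = η1 + η2
η = 16 + 18 = 34
N = 66 + 94 = 160
log2(34) ≈ 5.0875
V = 160 * 5.0875 = 814.00

814.00


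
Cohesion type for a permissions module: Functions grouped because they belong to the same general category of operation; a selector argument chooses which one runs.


Reasoning: Grouped by category of activity, not by data or sequence
Type: Logical cohesion

Logical cohesion


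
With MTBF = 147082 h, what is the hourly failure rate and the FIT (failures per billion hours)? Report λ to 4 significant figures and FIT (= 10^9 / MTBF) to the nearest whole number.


Formula: λ = 1 / MTBF; FIT = λ × 1e9 = 1e9 / MTBF
λ = 1 / 147082 ≈ 6.799e-06 failures/hour
FIT = 1e9 / 147082 ≈ 6799 failures per 1e9 hours (nearest whole number)

λ = 6.799e-06 /h, FIT = 6799


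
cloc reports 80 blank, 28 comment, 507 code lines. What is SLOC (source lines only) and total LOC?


Total LOC = blank + comment + code
Total LOC = 80 + 28 + 507 = 615
SLOC (source only) = code = 507

Total LOC: 615, SLOC: 507


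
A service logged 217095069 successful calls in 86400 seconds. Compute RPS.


Formula: throughput = requests / seconds
throughput = 217095069 / 86400
throughput = 2512.67 requests/second

2512.67 requests/second


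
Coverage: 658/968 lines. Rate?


Coverage = covered / total * 100
Coverage = 658 / 968 * 100
Coverage = 67.98%

67.98%


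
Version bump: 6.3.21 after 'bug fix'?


Current: 6.3.21
Change category: 'bug fix' → patch bump
SemVer rule: patch bump → increment PATCH (MAJOR and MINOR unchanged)
New: 6.3.22

6.3.22


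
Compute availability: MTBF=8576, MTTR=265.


Availability = MTBF / (MTBF + MTTR)
Availability = 8576 / (8576 + 265)
Availability = 8576 / 8841
Availability = 97.0026%

97.0026%


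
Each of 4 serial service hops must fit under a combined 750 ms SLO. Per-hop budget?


Formula: per_stage = total_budget / stages
per_stage = 750 / 4
per_stage = 187.5 ms

187.5 ms


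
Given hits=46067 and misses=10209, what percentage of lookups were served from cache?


Formula: hit rate = hits / (hits + misses) * 100
hit rate = 46067 / (46067 + 10209) * 100
hit rate = 46067 / 56276 * 100
hit rate = 81.86%

81.86%


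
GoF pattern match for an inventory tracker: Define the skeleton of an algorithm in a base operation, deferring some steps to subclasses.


This matches the Template Method pattern

Template Method


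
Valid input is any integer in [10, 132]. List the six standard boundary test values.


Range: [10, 132]
Boundaries: just below min, min, min+1, max-1, max, just above max
Values: [9, 10, 11, 131, 132, 133]

[9, 10, 11, 131, 132, 133]


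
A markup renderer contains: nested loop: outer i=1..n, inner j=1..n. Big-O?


Reasoning: n iterations times n iterations
Complexity: O(n^2)

O(n^2)


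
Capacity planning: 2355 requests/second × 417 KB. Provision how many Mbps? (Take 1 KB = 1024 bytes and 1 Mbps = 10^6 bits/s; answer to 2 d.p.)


Formula: Mbps = payload_bytes * RPS * 8 / 1e6
Payload per request = 417 KB = 417 * 1024 = 427008 bytes
Total bytes/sec = 427008 * 2355 = 1005603840
Total bits/sec = 1005603840 * 8 = 8044830720
Mbps = 8044830720 / 1e6 = 8044.83

8044.83 Mbps


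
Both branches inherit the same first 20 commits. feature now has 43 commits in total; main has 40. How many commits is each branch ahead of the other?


Common ancestor: commit #20
feature commits after divergence: 43 - 20 = 23
main commits after divergence: 40 - 20 = 20
feature is 23 commits ahead of main
main is 20 commits ahead of feature

feature ahead: 23, main ahead: 20


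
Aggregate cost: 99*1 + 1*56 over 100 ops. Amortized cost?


Formula: Amortized cost = Total cost / Operations
Total cost = (99 * 1) + (1 * 56)
Total cost = 99 + 56 = 155
Amortized = 155 / 100 = 1.55

1.55


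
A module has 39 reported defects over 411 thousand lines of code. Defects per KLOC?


Defect density = defects / KLOC
Defect density = 39 / 411
Defect density = 0.095 defects/KLOC

0.095 defects/KLOC


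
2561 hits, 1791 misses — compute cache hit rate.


Formula: hit rate = hits / (hits + misses) * 100
hit rate = 2561 / (2561 + 1791) * 100
hit rate = 2561 / 4352 * 100
hit rate = 58.85%

58.85%


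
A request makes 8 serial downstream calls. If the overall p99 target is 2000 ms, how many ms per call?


Formula: per_stage = total_budget / stages
per_stage = 2000 / 8
per_stage = 250.0 ms

250.0 ms


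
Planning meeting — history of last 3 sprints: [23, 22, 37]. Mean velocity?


Formula: Avg velocity = Total points / Number of sprints
Points: [23, 22, 37]
Sum = 23 + 22 + 37 = 82
Avg velocity = 82 / 3 = 27.33 points/sprint

27.33 points/sprint


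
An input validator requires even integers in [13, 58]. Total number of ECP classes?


Constraint: even integers in [13, 58]
Class 1: x < 13 — out-of-range invalid
Class 2: x in [13,58] but odd — wrong type invalid
Class 3: x in [13,58] and even — valid
Class 4: x > 58 — out-of-range invalid
Total equivalence classes: 4

4 equivalence classes


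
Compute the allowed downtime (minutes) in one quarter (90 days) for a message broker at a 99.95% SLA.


Formula: allowed downtime = period * (100 - SLA) / 100
Period (quarter (90 days)) = 129600 minutes
Unavailability fraction = (100 - 99.95) / 100
Allowed downtime = 129600 * (100 - 99.95) / 100
Allowed downtime = 64.8 minutes

64.8 minutes


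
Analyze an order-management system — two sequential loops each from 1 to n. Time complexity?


Reasoning: sequential dominates: O(n) + O(n) = O(n)
Complexity: O(n)

O(n)


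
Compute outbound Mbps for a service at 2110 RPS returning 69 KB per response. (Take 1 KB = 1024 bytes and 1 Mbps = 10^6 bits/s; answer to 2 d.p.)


Formula: Mbps = payload_bytes * RPS * 8 / 1e6
Payload per request = 69 KB = 69 * 1024 = 70656 bytes
Total bytes/sec = 70656 * 2110 = 149084160
Total bits/sec = 149084160 * 8 = 1192673280
Mbps = 1192673280 / 1e6 = 1192.67

1192.67 Mbps


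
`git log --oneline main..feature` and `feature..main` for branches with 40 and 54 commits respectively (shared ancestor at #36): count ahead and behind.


Common ancestor: commit #36
feature commits after divergence: 40 - 36 = 4
main commits after divergence: 54 - 36 = 18
feature is 4 commits ahead of main
main is 18 commits ahead of feature

feature ahead: 4, main ahead: 18


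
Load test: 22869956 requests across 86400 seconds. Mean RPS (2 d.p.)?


Formula: throughput = requests / seconds
throughput = 22869956 / 86400
throughput = 264.7 requests/second

264.7 requests/second


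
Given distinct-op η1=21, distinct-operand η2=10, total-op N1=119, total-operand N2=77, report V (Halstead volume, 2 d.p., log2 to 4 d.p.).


Formula: V = N * log2(η), where N = N1 + N2 and η = η1 + η2
η = 21 + 10 = 31
N = 119 + 77 = 196
log2(31) ≈ 4.9542
V = 196 * 4.9542 = 971.02

971.02


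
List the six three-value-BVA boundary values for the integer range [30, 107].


Range: [30, 107]
Boundaries: just below min, min, min+1, max-1, max, just above max
Values: [29, 30, 31, 106, 107, 108]

[29, 30, 31, 106, 107, 108]


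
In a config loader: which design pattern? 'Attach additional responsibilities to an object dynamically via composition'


This matches the Decorator pattern

Decorator


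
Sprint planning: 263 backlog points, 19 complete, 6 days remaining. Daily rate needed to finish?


Formula: Required rate = Remaining points / Days left
Remaining = 263 - 19 = 244 points
Required rate = 244 / 6 = 40.67 points/day

40.67 points/day


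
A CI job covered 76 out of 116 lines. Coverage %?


Coverage = covered / total * 100
Coverage = 76 / 116 * 100
Coverage = 65.52%

65.52%


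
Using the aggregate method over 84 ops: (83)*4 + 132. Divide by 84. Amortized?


Formula: Amortized cost = Total cost / Operations
Total cost = (83 * 4) + (1 * 132)
Total cost = 332 + 132 = 464
Amortized = 464 / 84 = 5.5238

5.5238


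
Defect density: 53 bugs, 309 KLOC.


Defect density = defects / KLOC
Defect density = 53 / 309
Defect density = 0.172 defects/KLOC

0.172 defects/KLOC


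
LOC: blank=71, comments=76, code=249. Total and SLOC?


Total LOC = blank + comment + code
Total LOC = 71 + 76 + 249 = 396
SLOC (source only) = code = 249

Total LOC: 396, SLOC: 249


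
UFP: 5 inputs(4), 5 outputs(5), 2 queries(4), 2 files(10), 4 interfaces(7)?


UFP = EI*4 + EO*5 + EQ*4 + ILF*10 + EIF*7
UFP = 5*4 + 5*5 + 2*4 + 2*10 + 4*7
UFP = 20 + 25 + 8 + 20 + 28
UFP = 101

101


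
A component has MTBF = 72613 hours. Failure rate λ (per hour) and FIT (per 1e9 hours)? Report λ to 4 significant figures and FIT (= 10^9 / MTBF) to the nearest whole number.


Formula: λ = 1 / MTBF; FIT = λ × 1e9 = 1e9 / MTBF
λ = 1 / 72613 ≈ 1.377e-05 failures/hour
FIT = 1e9 / 72613 ≈ 13772 failures per 1e9 hours (nearest whole number)

λ = 1.377e-05 /h, FIT = 13772


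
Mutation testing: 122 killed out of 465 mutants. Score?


Mutation score = killed / total * 100
Mutation score = 122 / 465 * 100
Mutation score = 26.24%

26.24%


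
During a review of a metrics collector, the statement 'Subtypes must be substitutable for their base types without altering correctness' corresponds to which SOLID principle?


This describes the Liskov Substitution Principle (LSP)

Liskov Substitution Principle (LSP)


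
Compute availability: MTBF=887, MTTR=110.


Availability = MTBF / (MTBF + MTTR)
Availability = 887 / (887 + 110)
Availability = 887 / 997
Availability = 88.9669%

88.9669%


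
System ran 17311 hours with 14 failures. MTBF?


Formula: MTBF = Total operating time / Number of failures
MTBF = 17311 / 14
MTBF = 1236.5 hours

1236.5 hours


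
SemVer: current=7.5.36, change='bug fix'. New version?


Current: 7.5.36
Change category: 'bug fix' → patch bump
SemVer rule: patch bump → increment PATCH (MAJOR and MINOR unchanged)
New: 7.5.37

7.5.37


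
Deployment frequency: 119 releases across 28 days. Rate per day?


Formula: deployments per day = releases / days
= 119 / 28
= 4.25 deploys/day
(equivalently, 29.75 deploys/week)

4.25 deploys/day


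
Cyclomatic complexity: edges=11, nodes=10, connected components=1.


Formula: V(G) = E - N + 2P
V(G) = 11 - 10 + 2*1
V(G) = 1 + 2
V(G) = 3

3


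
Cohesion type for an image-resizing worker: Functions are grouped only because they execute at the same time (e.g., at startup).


Reasoning: Related by timing only
Type: Temporal cohesion

Temporal cohesion


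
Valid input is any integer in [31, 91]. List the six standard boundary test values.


Range: [31, 91]
Boundaries: just below min, min, min+1, max-1, max, just above max
Values: [30, 31, 32, 90, 91, 92]

[30, 31, 32, 90, 91, 92]


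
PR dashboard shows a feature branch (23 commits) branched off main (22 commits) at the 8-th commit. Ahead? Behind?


Common ancestor: commit #8
feature commits after divergence: 23 - 8 = 15
main commits after divergence: 22 - 8 = 14
feature is 15 commits ahead of main
main is 14 commits ahead of feature

feature ahead: 15, main ahead: 14


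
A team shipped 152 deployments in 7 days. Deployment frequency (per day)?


Formula: deployments per day = releases / days
= 152 / 7
= 21.714 deploys/day
(equivalently, 152.0 deploys/week)

21.714 deploys/day


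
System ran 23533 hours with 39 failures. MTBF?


Formula: MTBF = Total operating time / Number of failures
MTBF = 23533 / 39
MTBF = 603.41 hours

603.41 hours


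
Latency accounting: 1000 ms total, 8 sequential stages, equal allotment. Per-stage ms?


Formula: per_stage = total_budget / stages
per_stage = 1000 / 8
per_stage = 125.0 ms

125.0 ms


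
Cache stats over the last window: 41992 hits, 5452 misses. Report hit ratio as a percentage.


Formula: hit rate = hits / (hits + misses) * 100
hit rate = 41992 / (41992 + 5452) * 100
hit rate = 41992 / 47444 * 100
hit rate = 88.51%

88.51%


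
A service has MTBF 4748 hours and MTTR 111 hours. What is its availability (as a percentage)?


Availability = MTBF / (MTBF + MTTR)
Availability = 4748 / (4748 + 111)
Availability = 4748 / 4859
Availability = 97.7156%

97.7156%


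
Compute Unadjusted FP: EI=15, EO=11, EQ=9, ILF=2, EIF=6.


UFP = EI*4 + EO*5 + EQ*4 + ILF*10 + EIF*7
UFP = 15*4 + 11*5 + 9*4 + 2*10 + 6*7
UFP = 60 + 55 + 36 + 20 + 42
UFP = 213

213


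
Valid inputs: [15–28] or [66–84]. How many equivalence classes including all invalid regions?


Valid ranges: [15,28] and [66,84]
Class 1: x < 15 — invalid
Class 2: 15 ≤ x ≤ 28 — valid
Class 3: 28 < x < 66 — invalid (gap between ranges)
Class 4: 66 ≤ x ≤ 84 — valid
Class 5: x > 84 — invalid
Total equivalence classes: 5

5 equivalence classes


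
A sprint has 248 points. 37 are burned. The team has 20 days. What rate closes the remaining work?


Formula: Required rate = Remaining points / Days left
Remaining = 248 - 37 = 211 points
Required rate = 211 / 20 = 10.55 points/day

10.55 points/day


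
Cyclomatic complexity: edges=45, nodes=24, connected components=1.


Formula: V(G) = E - N + 2P
V(G) = 45 - 24 + 2*1
V(G) = 21 + 2
V(G) = 23

23


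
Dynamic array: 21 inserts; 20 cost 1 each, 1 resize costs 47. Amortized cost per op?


Formula: Amortized cost = Total cost / Operations
Total cost = (20 * 1) + (1 * 47)
Total cost = 20 + 47 = 67
Amortized = 67 / 21 = 3.1905

3.1905


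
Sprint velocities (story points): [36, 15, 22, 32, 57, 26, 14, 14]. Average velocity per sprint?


Formula: Avg velocity = Total points / Number of sprints
Points: [36, 15, 22, 32, 57, 26, 14, 14]
Sum = 36 + 15 + 22 + 32 + 57 + 26 + 14 + 14 = 216
Avg velocity = 216 / 8 = 27.0 points/sprint

27.0 points/sprint


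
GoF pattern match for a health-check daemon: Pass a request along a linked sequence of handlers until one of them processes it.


This matches the Chain of Responsibility pattern

Chain of Responsibility


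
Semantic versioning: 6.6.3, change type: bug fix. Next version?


Current: 6.6.3
Change category: 'bug fix' → patch bump
SemVer rule: patch bump → increment PATCH (MAJOR and MINOR unchanged)
New: 6.6.4

6.6.4


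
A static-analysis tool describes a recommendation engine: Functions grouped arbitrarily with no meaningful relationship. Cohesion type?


Reasoning: Worst: random grouping
Type: Coincidental cohesion

Coincidental cohesion


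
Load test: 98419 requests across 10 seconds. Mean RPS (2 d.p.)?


Formula: throughput = requests / seconds
throughput = 98419 / 10
throughput = 9841.9 requests/second

9841.9 requests/second


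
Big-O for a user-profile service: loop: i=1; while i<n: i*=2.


Reasoning: i doubles each step so iterations are log2(n)
Complexity: O(log n)

O(log n)


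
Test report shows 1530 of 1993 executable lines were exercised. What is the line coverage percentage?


Coverage = covered / total * 100
Coverage = 1530 / 1993 * 100
Coverage = 76.77%

76.77%


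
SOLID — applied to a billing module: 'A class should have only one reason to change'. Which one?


This describes the Single Responsibility Principle (SRP)

Single Responsibility Principle (SRP)


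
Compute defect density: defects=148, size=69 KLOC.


Defect density = defects / KLOC
Defect density = 148 / 69
Defect density = 2.145 defects/KLOC

2.145 defects/KLOC


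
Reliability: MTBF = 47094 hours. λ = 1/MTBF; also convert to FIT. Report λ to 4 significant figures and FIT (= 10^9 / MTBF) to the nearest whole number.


Formula: λ = 1 / MTBF; FIT = λ × 1e9 = 1e9 / MTBF
λ = 1 / 47094 ≈ 2.123e-05 failures/hour
FIT = 1e9 / 47094 ≈ 21234 failures per 1e9 hours (nearest whole number)

λ = 2.123e-05 /h, FIT = 21234


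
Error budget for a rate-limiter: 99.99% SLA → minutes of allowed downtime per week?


Formula: allowed downtime = period * (100 - SLA) / 100
Period (week) = 10080 minutes
Unavailability fraction = (100 - 99.99) / 100
Allowed downtime = 10080 * (100 - 99.99) / 100
Allowed downtime = 1.008 minutes

1.008 minutes


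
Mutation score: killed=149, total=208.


Mutation score = killed / total * 100
Mutation score = 149 / 208 * 100
Mutation score = 71.63%

71.63%


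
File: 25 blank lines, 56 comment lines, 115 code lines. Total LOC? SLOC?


Total LOC = blank + comment + code
Total LOC = 25 + 56 + 115 = 196
SLOC (source only) = code = 115

Total LOC: 196, SLOC: 115


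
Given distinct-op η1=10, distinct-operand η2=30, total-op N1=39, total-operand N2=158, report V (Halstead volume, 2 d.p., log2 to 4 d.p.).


Formula: V = N * log2(η), where N = N1 + N2 and η = η1 + η2
η = 10 + 30 = 40
N = 39 + 158 = 197
log2(40) ≈ 5.3219
V = 197 * 5.3219 = 1048.41

1048.41
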